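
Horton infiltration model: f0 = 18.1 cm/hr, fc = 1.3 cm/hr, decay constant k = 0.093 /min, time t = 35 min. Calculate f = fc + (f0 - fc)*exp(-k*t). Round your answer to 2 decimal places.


Step 1: f = fc + (f0 - fc) * exp(-k * t)
Step 2: exp(-0.093 * 35) = 0.038581
Step 3: f = 1.3 + (18.1 - 1.3) * 0.038581
Step 4: f = 1.3 + 16.8 * 0.038581
Step 5: f = 1.95 cm/hr

1.95


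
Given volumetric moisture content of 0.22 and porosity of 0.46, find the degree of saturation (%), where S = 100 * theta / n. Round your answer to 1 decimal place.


Step 1: S = 100 * theta_v / n
Step 2: S = 100 * 0.22 / 0.46
Step 3: S = 47.8%

47.8


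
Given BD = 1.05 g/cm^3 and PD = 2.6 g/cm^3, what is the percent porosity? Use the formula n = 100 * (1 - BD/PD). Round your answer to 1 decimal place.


Step 1: Formula: n = 100 * (1 - BD / PD)
Step 2: n = 100 * (1 - 1.05 / 2.6)
Step 3: n = 100 * (1 - 0.40385)
Step 4: n = 59.6%

59.6


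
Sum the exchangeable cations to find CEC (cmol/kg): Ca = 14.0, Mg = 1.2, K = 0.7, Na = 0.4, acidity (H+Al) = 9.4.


Step 1: CEC = Ca + Mg + K + Na + (H+Al)
Step 2: CEC = 14.0 + 1.2 + 0.7 + 0.4 + 9.4
Step 3: CEC = 25.7 cmol/kg

25.7


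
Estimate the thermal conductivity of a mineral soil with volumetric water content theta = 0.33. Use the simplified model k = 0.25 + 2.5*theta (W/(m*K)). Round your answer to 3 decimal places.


Step 1: k = 0.25 + 2.5 * theta
Step 2: k = 0.25 + 2.5 * 0.33
Step 3: k = 0.25 + 0.825
Step 4: k = 1.075 W/(m*K)

1.075


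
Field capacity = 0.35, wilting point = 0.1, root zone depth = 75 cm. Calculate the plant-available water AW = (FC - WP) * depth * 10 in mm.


Step 1: Available water = (FC - WP) * depth * 10
Step 2: AW = (0.35 - 0.1) * 75 * 10
Step 3: AW = 0.25 * 75 * 10
Step 4: AW = 187.5 mm

187.5


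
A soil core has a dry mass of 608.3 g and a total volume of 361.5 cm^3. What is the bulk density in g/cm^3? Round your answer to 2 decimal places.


Step 1: Identify the formula: BD = dry mass / volume
Step 2: Substitute values: BD = 608.3 / 361.5
Step 3: BD = 1.68 g/cm^3

1.68


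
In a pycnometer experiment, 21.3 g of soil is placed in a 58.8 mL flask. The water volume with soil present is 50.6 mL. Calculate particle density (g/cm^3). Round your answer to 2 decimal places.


Step 1: Volume of solids = flask volume - water volume with soil
Step 2: V_solids = 58.8 - 50.6 = 8.2 mL
Step 3: Particle density = mass / V_solids = 21.3 / 8.2 = 2.6 g/cm^3

2.6


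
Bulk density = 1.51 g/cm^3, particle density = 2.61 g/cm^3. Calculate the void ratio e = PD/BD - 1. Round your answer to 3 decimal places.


Step 1: e = PD / BD - 1
Step 2: e = 2.61 / 1.51 - 1
Step 3: e = 1.72848 - 1
Step 4: e = 0.728

0.728


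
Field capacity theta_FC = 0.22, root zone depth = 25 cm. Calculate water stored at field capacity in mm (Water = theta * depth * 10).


Step 1: Water (mm) = theta_FC * depth (cm) * 10
Step 2: Water = 0.22 * 25 * 10
Step 3: Water = 55.0 mm

55.0


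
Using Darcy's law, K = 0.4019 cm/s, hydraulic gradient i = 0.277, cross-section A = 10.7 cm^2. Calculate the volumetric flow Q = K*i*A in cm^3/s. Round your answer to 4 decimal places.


Step 1: Apply Darcy's law: Q = K * i * A
Step 2: Q = 0.4019 * 0.277 * 10.7
Step 3: Q = 1.1912 cm^3/s

1.1912


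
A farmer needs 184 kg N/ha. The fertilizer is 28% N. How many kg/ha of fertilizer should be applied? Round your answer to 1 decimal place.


Step 1: Fertilizer rate = target N / (N content / 100)
Step 2: Rate = 184 / (28 / 100)
Step 3: Rate = 184 / 0.28
Step 4: Rate = 657.1 kg/ha

657.1


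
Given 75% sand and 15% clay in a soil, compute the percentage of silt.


Step 1: sand + silt + clay = 100%
Step 2: silt = 100 - sand - clay
Step 3: silt = 100 - 75 - 15
Step 4: silt = 10%

10


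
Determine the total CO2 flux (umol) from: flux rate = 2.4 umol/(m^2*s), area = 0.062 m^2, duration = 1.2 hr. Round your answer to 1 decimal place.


Step 1: Convert time to seconds: 1.2 hr * 3600 = 4320.0 s
Step 2: Total = flux * area * time_s
Step 3: Total = 2.4 * 0.062 * 4320.0
Step 4: Total = 642.8 umol

642.8


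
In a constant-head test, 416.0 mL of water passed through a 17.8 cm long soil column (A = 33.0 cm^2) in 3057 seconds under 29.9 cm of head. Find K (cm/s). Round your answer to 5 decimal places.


Step 1: K = Q * L / (A * t * h)
Step 2: Numerator = 416.0 * 17.8 = 7404.8
Step 3: Denominator = 33.0 * 3057 * 29.9 = 3016341.9
Step 4: K = 7404.8 / 3016341.9 = 0.00245 cm/s

0.00245


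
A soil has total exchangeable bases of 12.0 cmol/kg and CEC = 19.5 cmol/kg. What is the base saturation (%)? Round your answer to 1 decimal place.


Step 1: BS = 100 * (sum of bases) / CEC
Step 2: BS = 100 * 12.0 / 19.5
Step 3: BS = 61.5%

61.5


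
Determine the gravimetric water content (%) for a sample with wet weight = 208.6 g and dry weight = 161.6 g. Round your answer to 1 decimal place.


Step 1: Water mass = wet - dry = 208.6 - 161.6 = 47.0 g
Step 2: w = 100 * water mass / dry mass
Step 3: w = 100 * 47.0 / 161.6 = 29.1%

29.1


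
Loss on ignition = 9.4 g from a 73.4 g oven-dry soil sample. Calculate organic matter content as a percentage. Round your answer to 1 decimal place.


Step 1: OM% = 100 * LOI / sample mass
Step 2: OM = 100 * 9.4 / 73.4
Step 3: OM = 12.8%

12.8


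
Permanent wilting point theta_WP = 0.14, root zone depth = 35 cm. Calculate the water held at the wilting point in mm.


Step 1: Water (mm) = theta_WP * depth * 10
Step 2: Water = 0.14 * 35 * 10
Step 3: Water = 49.0 mm

49.0


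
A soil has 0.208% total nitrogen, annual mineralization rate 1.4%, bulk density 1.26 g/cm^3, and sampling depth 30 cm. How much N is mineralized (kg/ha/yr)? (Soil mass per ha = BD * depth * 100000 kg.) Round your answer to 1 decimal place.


Step 1: Soil mass per ha = BD * depth * 100000 = 1.26 * 30 * 100000 = 3780000 kg
Step 2: Total N pool = soil mass * N%/100 = 3780000 * 0.208/100 = 7862.4 kg/ha
Step 3: N mineralized = N pool * rate%/100 = 7862.4 * 1.4/100 = 110.1 kg/ha/yr

110.1


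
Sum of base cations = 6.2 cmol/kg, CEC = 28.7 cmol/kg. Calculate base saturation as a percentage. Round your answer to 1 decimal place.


Step 1: BS = 100 * (sum of bases) / CEC
Step 2: BS = 100 * 6.2 / 28.7
Step 3: BS = 21.6%

21.6


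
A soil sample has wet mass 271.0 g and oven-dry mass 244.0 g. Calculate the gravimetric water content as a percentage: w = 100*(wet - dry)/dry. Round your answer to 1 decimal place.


Step 1: Water mass = wet - dry = 271.0 - 244.0 = 27.0 g
Step 2: w = 100 * water mass / dry mass
Step 3: w = 100 * 27.0 / 244.0 = 11.1%

11.1


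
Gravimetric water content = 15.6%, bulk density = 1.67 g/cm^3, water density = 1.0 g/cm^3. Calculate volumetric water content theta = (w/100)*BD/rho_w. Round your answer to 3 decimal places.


Step 1: theta = (w / 100) * BD / rho_w
Step 2: theta = (15.6 / 100) * 1.67 / 1.0
Step 3: theta = 0.156 * 1.67
Step 4: theta = 0.261

0.261


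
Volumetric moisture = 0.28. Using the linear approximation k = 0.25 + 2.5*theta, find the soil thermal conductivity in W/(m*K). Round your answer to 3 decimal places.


Step 1: k = 0.25 + 2.5 * theta
Step 2: k = 0.25 + 2.5 * 0.28
Step 3: k = 0.25 + 0.7
Step 4: k = 0.95 W/(m*K)

0.95


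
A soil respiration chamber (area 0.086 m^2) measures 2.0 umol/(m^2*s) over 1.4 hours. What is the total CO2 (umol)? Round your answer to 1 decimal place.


Step 1: Convert time to seconds: 1.4 hr * 3600 = 5040.0 s
Step 2: Total = flux * area * time_s
Step 3: Total = 2.0 * 0.086 * 5040.0
Step 4: Total = 866.9 umol

866.9


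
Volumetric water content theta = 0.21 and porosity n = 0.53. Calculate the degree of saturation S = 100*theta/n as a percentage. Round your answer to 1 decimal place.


Step 1: S = 100 * theta_v / n
Step 2: S = 100 * 0.21 / 0.53
Step 3: S = 39.6%

39.6


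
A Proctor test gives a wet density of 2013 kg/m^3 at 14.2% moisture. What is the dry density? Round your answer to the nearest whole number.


Step 1: Dry density = wet density / (1 + w/100)
Step 2: Dry density = 2013 / (1 + 14.2/100)
Step 3: Dry density = 2013 / 1.142
Step 4: Dry density = 1763 kg/m^3

1763


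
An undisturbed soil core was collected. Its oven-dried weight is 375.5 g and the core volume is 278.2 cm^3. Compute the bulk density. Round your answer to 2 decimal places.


Step 1: Identify the formula: BD = dry mass / volume
Step 2: Substitute values: BD = 375.5 / 278.2
Step 3: BD = 1.35 g/cm^3

1.35


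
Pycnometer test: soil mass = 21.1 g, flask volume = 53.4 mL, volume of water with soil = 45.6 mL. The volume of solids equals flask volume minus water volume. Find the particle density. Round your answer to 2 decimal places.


Step 1: Volume of solids = flask volume - water volume with soil
Step 2: V_solids = 53.4 - 45.6 = 7.8 mL
Step 3: Particle density = mass / V_solids = 21.1 / 7.8 = 2.71 g/cm^3

2.71


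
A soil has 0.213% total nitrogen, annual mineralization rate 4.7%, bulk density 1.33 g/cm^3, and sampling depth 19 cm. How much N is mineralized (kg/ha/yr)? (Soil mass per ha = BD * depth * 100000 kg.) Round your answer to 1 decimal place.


Step 1: Soil mass per ha = BD * depth * 100000 = 1.33 * 19 * 100000 = 2527000 kg
Step 2: Total N pool = soil mass * N%/100 = 2527000 * 0.213/100 = 5382.51 kg/ha
Step 3: N mineralized = N pool * rate%/100 = 5382.51 * 4.7/100 = 253.0 kg/ha/yr

253.0


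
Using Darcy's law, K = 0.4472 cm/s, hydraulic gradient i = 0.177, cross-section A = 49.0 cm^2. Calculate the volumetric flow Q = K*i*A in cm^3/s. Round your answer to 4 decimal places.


Step 1: Apply Darcy's law: Q = K * i * A
Step 2: Q = 0.4472 * 0.177 * 49.0
Step 3: Q = 3.8786 cm^3/s

3.8786


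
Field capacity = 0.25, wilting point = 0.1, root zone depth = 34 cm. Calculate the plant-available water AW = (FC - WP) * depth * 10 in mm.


Step 1: Available water = (FC - WP) * depth * 10
Step 2: AW = (0.25 - 0.1) * 34 * 10
Step 3: AW = 0.15 * 34 * 10
Step 4: AW = 51.0 mm

51.0


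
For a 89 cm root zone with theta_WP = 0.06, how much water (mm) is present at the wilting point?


Step 1: Water (mm) = theta_WP * depth * 10
Step 2: Water = 0.06 * 89 * 10
Step 3: Water = 53.4 mm

53.4


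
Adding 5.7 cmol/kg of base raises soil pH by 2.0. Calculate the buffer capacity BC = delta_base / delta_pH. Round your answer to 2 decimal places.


Step 1: BC = change in base / change in pH
Step 2: BC = 5.7 / 2.0
Step 3: BC = 2.85 cmol/(kg*pH unit)

2.85


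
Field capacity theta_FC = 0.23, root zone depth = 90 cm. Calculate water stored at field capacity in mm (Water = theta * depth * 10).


Step 1: Water (mm) = theta_FC * depth (cm) * 10
Step 2: Water = 0.23 * 90 * 10
Step 3: Water = 207.0 mm

207.0


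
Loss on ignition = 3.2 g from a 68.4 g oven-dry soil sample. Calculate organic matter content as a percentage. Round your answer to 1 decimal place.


Step 1: OM% = 100 * LOI / sample mass
Step 2: OM = 100 * 3.2 / 68.4
Step 3: OM = 4.7%

4.7


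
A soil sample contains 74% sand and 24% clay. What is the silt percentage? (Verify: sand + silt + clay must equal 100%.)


Step 1: sand + silt + clay = 100%
Step 2: silt = 100 - sand - clay
Step 3: silt = 100 - 74 - 24
Step 4: silt = 2%

2


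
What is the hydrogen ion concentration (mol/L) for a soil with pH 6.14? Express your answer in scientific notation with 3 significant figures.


Step 1: [H+] = 10^(-pH)
Step 2: [H+] = 10^(-6.14)
Step 3: [H+] = 7.24e-07 mol/L

7.24e-07


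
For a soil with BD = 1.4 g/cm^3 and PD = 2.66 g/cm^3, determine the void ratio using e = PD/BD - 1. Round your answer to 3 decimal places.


Step 1: e = PD / BD - 1
Step 2: e = 2.66 / 1.4 - 1
Step 3: e = 1.9 - 1
Step 4: e = 0.9

0.9


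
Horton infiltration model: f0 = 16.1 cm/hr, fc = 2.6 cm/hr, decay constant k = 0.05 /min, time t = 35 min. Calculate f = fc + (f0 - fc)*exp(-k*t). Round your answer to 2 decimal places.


Step 1: f = fc + (f0 - fc) * exp(-k * t)
Step 2: exp(-0.05 * 35) = 0.173774
Step 3: f = 2.6 + (16.1 - 2.6) * 0.173774
Step 4: f = 2.6 + 13.5 * 0.173774
Step 5: f = 4.95 cm/hr

4.95


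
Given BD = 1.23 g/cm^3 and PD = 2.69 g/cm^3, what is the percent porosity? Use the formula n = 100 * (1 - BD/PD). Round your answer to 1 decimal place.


Step 1: Formula: n = 100 * (1 - BD / PD)
Step 2: n = 100 * (1 - 1.23 / 2.69)
Step 3: n = 100 * (1 - 0.45725)
Step 4: n = 54.3%

54.3


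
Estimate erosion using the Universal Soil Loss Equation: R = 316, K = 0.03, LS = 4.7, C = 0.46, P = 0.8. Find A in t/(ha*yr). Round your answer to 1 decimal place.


Step 1: A = R * K * LS * C * P
Step 2: R * K = 316 * 0.03 = 9.48
Step 3: (R*K) * LS = 9.48 * 4.7 = 44.556
Step 4: * C * P = 44.556 * 0.46 * 0.8 = 16.4
Step 5: A = 16.4 t/(ha*yr)

16.4


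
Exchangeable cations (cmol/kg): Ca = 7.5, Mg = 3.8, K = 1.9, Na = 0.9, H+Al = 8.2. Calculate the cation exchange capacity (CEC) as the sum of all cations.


Step 1: CEC = Ca + Mg + K + Na + (H+Al)
Step 2: CEC = 7.5 + 3.8 + 1.9 + 0.9 + 8.2
Step 3: CEC = 22.3 cmol/kg

22.3


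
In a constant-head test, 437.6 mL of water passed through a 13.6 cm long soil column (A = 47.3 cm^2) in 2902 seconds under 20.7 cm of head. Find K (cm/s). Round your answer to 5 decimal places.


Step 1: K = Q * L / (A * t * h)
Step 2: Numerator = 437.6 * 13.6 = 5951.36
Step 3: Denominator = 47.3 * 2902 * 20.7 = 2841377.22
Step 4: K = 5951.36 / 2841377.22 = 0.00209 cm/s

0.00209


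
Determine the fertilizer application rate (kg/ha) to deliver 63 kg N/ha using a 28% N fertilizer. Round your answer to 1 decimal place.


Step 1: Fertilizer rate = target N / (N content / 100)
Step 2: Rate = 63 / (28 / 100)
Step 3: Rate = 63 / 0.28
Step 4: Rate = 225.0 kg/ha

225.0


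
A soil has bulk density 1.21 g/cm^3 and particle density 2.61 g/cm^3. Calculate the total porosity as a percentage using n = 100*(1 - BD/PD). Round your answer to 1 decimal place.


Step 1: Formula: n = 100 * (1 - BD / PD)
Step 2: n = 100 * (1 - 1.21 / 2.61)
Step 3: n = 100 * (1 - 0.4636)
Step 4: n = 53.6%

53.6


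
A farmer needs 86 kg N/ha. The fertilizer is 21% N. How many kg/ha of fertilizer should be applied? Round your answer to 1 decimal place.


Step 1: Fertilizer rate = target N / (N content / 100)
Step 2: Rate = 86 / (21 / 100)
Step 3: Rate = 86 / 0.21
Step 4: Rate = 409.5 kg/ha

409.5


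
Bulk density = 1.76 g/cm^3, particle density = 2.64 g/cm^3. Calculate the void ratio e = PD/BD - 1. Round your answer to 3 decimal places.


Step 1: e = PD / BD - 1
Step 2: e = 2.64 / 1.76 - 1
Step 3: e = 1.5 - 1
Step 4: e = 0.5

0.5


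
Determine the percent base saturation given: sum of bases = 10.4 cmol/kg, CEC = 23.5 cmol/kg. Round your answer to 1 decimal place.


Step 1: BS = 100 * (sum of bases) / CEC
Step 2: BS = 100 * 10.4 / 23.5
Step 3: BS = 44.3%

44.3


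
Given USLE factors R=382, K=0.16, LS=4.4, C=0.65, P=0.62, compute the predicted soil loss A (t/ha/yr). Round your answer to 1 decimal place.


Step 1: A = R * K * LS * C * P
Step 2: R * K = 382 * 0.16 = 61.12
Step 3: (R*K) * LS = 61.12 * 4.4 = 268.928
Step 4: * C * P = 268.928 * 0.65 * 0.62 = 108.4
Step 5: A = 108.4 t/(ha*yr)

108.4


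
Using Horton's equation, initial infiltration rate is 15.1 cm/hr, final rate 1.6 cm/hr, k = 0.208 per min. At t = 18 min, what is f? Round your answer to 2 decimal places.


Step 1: f = fc + (f0 - fc) * exp(-k * t)
Step 2: exp(-0.208 * 18) = 0.023659
Step 3: f = 1.6 + (15.1 - 1.6) * 0.023659
Step 4: f = 1.6 + 13.5 * 0.023659
Step 5: f = 1.92 cm/hr

1.92


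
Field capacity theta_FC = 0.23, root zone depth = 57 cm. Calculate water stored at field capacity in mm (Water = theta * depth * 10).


Step 1: Water (mm) = theta_FC * depth (cm) * 10
Step 2: Water = 0.23 * 57 * 10
Step 3: Water = 131.1 mm

131.1


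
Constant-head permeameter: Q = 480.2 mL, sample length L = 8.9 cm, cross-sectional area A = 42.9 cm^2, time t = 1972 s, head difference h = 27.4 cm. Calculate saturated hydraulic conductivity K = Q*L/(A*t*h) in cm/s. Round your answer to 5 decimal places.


Step 1: K = Q * L / (A * t * h)
Step 2: Numerator = 480.2 * 8.9 = 4273.78
Step 3: Denominator = 42.9 * 1972 * 27.4 = 2318007.12
Step 4: K = 4273.78 / 2318007.12 = 0.00184 cm/s

0.00184


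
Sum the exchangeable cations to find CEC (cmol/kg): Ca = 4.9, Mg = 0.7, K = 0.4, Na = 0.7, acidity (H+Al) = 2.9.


Step 1: CEC = Ca + Mg + K + Na + (H+Al)
Step 2: CEC = 4.9 + 0.7 + 0.4 + 0.7 + 2.9
Step 3: CEC = 9.6 cmol/kg

9.6


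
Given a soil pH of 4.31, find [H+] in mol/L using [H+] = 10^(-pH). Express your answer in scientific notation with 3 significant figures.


Step 1: [H+] = 10^(-pH)
Step 2: [H+] = 10^(-4.31)
Step 3: [H+] = 4.90e-05 mol/L

4.90e-05


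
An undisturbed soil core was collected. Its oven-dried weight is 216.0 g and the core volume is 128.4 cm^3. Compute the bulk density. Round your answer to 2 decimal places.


Step 1: Identify the formula: BD = dry mass / volume
Step 2: Substitute values: BD = 216.0 / 128.4
Step 3: BD = 1.68 g/cm^3

1.68


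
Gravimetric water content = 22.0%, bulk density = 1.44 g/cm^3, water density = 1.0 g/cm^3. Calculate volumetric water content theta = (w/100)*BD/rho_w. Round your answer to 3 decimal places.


Step 1: theta = (w / 100) * BD / rho_w
Step 2: theta = (22.0 / 100) * 1.44 / 1.0
Step 3: theta = 0.22 * 1.44
Step 4: theta = 0.317

0.317


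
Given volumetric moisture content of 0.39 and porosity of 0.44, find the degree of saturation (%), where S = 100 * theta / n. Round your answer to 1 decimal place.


Step 1: S = 100 * theta_v / n
Step 2: S = 100 * 0.39 / 0.44
Step 3: S = 88.6%

88.6


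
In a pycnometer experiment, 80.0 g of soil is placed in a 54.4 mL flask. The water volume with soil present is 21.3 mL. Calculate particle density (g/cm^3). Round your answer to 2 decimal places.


Step 1: Volume of solids = flask volume - water volume with soil
Step 2: V_solids = 54.4 - 21.3 = 33.1 mL
Step 3: Particle density = mass / V_solids = 80.0 / 33.1 = 2.42 g/cm^3

2.42


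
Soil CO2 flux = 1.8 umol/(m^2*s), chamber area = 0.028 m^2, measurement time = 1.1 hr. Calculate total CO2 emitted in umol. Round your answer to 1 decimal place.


Step 1: Convert time to seconds: 1.1 hr * 3600 = 3960.0 s
Step 2: Total = flux * area * time_s
Step 3: Total = 1.8 * 0.028 * 3960.0
Step 4: Total = 199.6 umol

199.6


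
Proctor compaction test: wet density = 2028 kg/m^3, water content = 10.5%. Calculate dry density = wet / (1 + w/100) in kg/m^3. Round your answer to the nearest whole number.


Step 1: Dry density = wet density / (1 + w/100)
Step 2: Dry density = 2028 / (1 + 10.5/100)
Step 3: Dry density = 2028 / 1.105
Step 4: Dry density = 1835 kg/m^3

1835


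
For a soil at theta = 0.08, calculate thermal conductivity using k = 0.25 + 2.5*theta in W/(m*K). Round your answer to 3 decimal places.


Step 1: k = 0.25 + 2.5 * theta
Step 2: k = 0.25 + 2.5 * 0.08
Step 3: k = 0.25 + 0.2
Step 4: k = 0.45 W/(m*K)

0.45


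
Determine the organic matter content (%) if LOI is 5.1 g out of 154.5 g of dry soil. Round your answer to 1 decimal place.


Step 1: OM% = 100 * LOI / sample mass
Step 2: OM = 100 * 5.1 / 154.5
Step 3: OM = 3.3%

3.3


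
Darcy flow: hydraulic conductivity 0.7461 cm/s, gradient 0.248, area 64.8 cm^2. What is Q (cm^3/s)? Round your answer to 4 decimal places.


Step 1: Apply Darcy's law: Q = K * i * A
Step 2: Q = 0.7461 * 0.248 * 64.8
Step 3: Q = 11.9901 cm^3/s

11.9901


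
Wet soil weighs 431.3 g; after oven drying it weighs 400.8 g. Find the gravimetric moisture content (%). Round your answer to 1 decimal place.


Step 1: Water mass = wet - dry = 431.3 - 400.8 = 30.5 g
Step 2: w = 100 * water mass / dry mass
Step 3: w = 100 * 30.5 / 400.8 = 7.6%

7.6


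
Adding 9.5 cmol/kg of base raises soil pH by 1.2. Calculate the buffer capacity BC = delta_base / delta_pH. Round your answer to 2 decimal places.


Step 1: BC = change in base / change in pH
Step 2: BC = 9.5 / 1.2
Step 3: BC = 7.92 cmol/(kg*pH unit)

7.92


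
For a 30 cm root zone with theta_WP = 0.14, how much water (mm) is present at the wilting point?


Step 1: Water (mm) = theta_WP * depth * 10
Step 2: Water = 0.14 * 30 * 10
Step 3: Water = 42.0 mm

42.0


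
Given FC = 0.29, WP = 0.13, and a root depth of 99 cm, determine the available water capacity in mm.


Step 1: Available water = (FC - WP) * depth * 10
Step 2: AW = (0.29 - 0.13) * 99 * 10
Step 3: AW = 0.16 * 99 * 10
Step 4: AW = 158.4 mm

158.4


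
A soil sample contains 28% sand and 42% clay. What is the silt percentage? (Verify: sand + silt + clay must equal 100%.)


Step 1: sand + silt + clay = 100%
Step 2: silt = 100 - sand - clay
Step 3: silt = 100 - 28 - 42
Step 4: silt = 30%

30


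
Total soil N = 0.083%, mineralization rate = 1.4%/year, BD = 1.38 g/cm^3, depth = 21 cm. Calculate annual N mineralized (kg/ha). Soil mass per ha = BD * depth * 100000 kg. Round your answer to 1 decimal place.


Step 1: Soil mass per ha = BD * depth * 100000 = 1.38 * 21 * 100000 = 2898000 kg
Step 2: Total N pool = soil mass * N%/100 = 2898000 * 0.083/100 = 2405.34 kg/ha
Step 3: N mineralized = N pool * rate%/100 = 2405.34 * 1.4/100 = 33.7 kg/ha/yr

33.7


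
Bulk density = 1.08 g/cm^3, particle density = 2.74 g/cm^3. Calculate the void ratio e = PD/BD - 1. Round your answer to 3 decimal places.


Step 1: e = PD / BD - 1
Step 2: e = 2.74 / 1.08 - 1
Step 3: e = 2.53704 - 1
Step 4: e = 1.537

1.537


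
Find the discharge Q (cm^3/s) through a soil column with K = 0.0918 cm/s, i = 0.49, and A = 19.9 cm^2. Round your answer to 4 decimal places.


Step 1: Apply Darcy's law: Q = K * i * A
Step 2: Q = 0.0918 * 0.49 * 19.9
Step 3: Q = 0.8951 cm^3/s

0.8951


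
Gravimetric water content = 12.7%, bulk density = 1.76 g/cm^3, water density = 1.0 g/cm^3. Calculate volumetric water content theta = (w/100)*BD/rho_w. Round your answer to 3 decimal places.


Step 1: theta = (w / 100) * BD / rho_w
Step 2: theta = (12.7 / 100) * 1.76 / 1.0
Step 3: theta = 0.127 * 1.76
Step 4: theta = 0.224

0.224


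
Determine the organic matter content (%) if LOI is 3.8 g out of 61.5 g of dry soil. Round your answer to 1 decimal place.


Step 1: OM% = 100 * LOI / sample mass
Step 2: OM = 100 * 3.8 / 61.5
Step 3: OM = 6.2%

6.2


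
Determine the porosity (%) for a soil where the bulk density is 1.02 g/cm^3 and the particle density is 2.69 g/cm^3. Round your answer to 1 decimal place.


Step 1: Formula: n = 100 * (1 - BD / PD)
Step 2: n = 100 * (1 - 1.02 / 2.69)
Step 3: n = 100 * (1 - 0.37918)
Step 4: n = 62.1%

62.1


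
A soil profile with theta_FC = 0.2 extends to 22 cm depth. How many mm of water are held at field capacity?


Step 1: Water (mm) = theta_FC * depth (cm) * 10
Step 2: Water = 0.2 * 22 * 10
Step 3: Water = 44.0 mm

44.0


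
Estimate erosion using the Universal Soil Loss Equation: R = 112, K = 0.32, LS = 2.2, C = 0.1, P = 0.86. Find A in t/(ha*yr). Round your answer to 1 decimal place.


Step 1: A = R * K * LS * C * P
Step 2: R * K = 112 * 0.32 = 35.84
Step 3: (R*K) * LS = 35.84 * 2.2 = 78.848
Step 4: * C * P = 78.848 * 0.1 * 0.86 = 6.8
Step 5: A = 6.8 t/(ha*yr)

6.8


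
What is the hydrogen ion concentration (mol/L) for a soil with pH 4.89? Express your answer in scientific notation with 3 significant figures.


Step 1: [H+] = 10^(-pH)
Step 2: [H+] = 10^(-4.89)
Step 3: [H+] = 1.29e-05 mol/L

1.29e-05


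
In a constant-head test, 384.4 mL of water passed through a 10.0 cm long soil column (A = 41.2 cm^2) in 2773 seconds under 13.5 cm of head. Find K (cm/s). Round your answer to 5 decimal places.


Step 1: K = Q * L / (A * t * h)
Step 2: Numerator = 384.4 * 10.0 = 3844.0
Step 3: Denominator = 41.2 * 2773 * 13.5 = 1542342.6
Step 4: K = 3844.0 / 1542342.6 = 0.00249 cm/s

0.00249


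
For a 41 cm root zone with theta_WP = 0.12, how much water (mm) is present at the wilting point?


Step 1: Water (mm) = theta_WP * depth * 10
Step 2: Water = 0.12 * 41 * 10
Step 3: Water = 49.2 mm

49.2


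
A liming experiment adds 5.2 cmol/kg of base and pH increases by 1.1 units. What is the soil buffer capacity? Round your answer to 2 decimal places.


Step 1: BC = change in base / change in pH
Step 2: BC = 5.2 / 1.1
Step 3: BC = 4.73 cmol/(kg*pH unit)

4.73


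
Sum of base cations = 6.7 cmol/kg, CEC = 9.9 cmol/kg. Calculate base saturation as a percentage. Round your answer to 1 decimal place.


Step 1: BS = 100 * (sum of bases) / CEC
Step 2: BS = 100 * 6.7 / 9.9
Step 3: BS = 67.7%

67.7


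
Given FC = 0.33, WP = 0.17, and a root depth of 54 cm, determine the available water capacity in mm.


Step 1: Available water = (FC - WP) * depth * 10
Step 2: AW = (0.33 - 0.17) * 54 * 10
Step 3: AW = 0.16 * 54 * 10
Step 4: AW = 86.4 mm

86.4


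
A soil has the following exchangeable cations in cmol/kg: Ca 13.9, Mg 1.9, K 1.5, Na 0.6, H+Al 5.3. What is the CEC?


Step 1: CEC = Ca + Mg + K + Na + (H+Al)
Step 2: CEC = 13.9 + 1.9 + 1.5 + 0.6 + 5.3
Step 3: CEC = 23.2 cmol/kg

23.2


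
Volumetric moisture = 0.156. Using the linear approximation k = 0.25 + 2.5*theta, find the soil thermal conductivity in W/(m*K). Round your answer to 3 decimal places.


Step 1: k = 0.25 + 2.5 * theta
Step 2: k = 0.25 + 2.5 * 0.156
Step 3: k = 0.25 + 0.39
Step 4: k = 0.64 W/(m*K)

0.64


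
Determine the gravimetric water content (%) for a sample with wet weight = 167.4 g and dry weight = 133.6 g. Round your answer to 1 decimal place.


Step 1: Water mass = wet - dry = 167.4 - 133.6 = 33.8 g
Step 2: w = 100 * water mass / dry mass
Step 3: w = 100 * 33.8 / 133.6 = 25.3%

25.3


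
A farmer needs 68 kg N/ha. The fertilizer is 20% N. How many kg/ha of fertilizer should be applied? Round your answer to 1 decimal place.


Step 1: Fertilizer rate = target N / (N content / 100)
Step 2: Rate = 68 / (20 / 100)
Step 3: Rate = 68 / 0.2
Step 4: Rate = 340.0 kg/ha

340.0


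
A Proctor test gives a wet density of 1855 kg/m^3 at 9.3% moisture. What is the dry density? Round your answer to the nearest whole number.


Step 1: Dry density = wet density / (1 + w/100)
Step 2: Dry density = 1855 / (1 + 9.3/100)
Step 3: Dry density = 1855 / 1.093
Step 4: Dry density = 1697 kg/m^3

1697


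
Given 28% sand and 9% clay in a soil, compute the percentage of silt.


Step 1: sand + silt + clay = 100%
Step 2: silt = 100 - sand - clay
Step 3: silt = 100 - 28 - 9
Step 4: silt = 63%

63


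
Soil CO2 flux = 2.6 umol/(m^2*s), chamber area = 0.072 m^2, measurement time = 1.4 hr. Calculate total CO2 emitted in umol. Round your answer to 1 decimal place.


Step 1: Convert time to seconds: 1.4 hr * 3600 = 5040.0 s
Step 2: Total = flux * area * time_s
Step 3: Total = 2.6 * 0.072 * 5040.0
Step 4: Total = 943.5 umol

943.5


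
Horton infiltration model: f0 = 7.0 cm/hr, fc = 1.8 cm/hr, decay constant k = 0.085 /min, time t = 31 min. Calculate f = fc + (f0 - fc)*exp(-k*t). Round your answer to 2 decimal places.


Step 1: f = fc + (f0 - fc) * exp(-k * t)
Step 2: exp(-0.085 * 31) = 0.071719
Step 3: f = 1.8 + (7.0 - 1.8) * 0.071719
Step 4: f = 1.8 + 5.2 * 0.071719
Step 5: f = 2.17 cm/hr

2.17


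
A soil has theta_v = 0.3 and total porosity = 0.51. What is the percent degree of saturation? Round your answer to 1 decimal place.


Step 1: S = 100 * theta_v / n
Step 2: S = 100 * 0.3 / 0.51
Step 3: S = 58.8%

58.8


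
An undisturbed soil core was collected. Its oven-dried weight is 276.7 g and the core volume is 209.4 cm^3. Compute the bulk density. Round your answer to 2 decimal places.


Step 1: Identify the formula: BD = dry mass / volume
Step 2: Substitute values: BD = 276.7 / 209.4
Step 3: BD = 1.32 g/cm^3

1.32


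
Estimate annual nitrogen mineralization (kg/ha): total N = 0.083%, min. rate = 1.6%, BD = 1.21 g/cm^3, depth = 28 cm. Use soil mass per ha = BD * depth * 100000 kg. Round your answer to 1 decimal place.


Step 1: Soil mass per ha = BD * depth * 100000 = 1.21 * 28 * 100000 = 3388000 kg
Step 2: Total N pool = soil mass * N%/100 = 3388000 * 0.083/100 = 2812.04 kg/ha
Step 3: N mineralized = N pool * rate%/100 = 2812.04 * 1.6/100 = 45.0 kg/ha/yr

45.0


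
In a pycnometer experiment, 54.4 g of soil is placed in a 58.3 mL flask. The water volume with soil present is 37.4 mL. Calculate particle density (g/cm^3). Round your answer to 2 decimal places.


Step 1: Volume of solids = flask volume - water volume with soil
Step 2: V_solids = 58.3 - 37.4 = 20.9 mL
Step 3: Particle density = mass / V_solids = 54.4 / 20.9 = 2.6 g/cm^3

2.6


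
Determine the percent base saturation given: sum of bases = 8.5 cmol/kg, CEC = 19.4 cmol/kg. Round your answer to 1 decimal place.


Step 1: BS = 100 * (sum of bases) / CEC
Step 2: BS = 100 * 8.5 / 19.4
Step 3: BS = 43.8%

43.8


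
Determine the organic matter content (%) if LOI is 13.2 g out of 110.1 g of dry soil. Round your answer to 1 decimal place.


Step 1: OM% = 100 * LOI / sample mass
Step 2: OM = 100 * 13.2 / 110.1
Step 3: OM = 12.0%

12.0


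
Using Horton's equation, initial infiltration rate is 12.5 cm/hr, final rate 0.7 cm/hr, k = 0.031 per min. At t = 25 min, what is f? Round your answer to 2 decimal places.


Step 1: f = fc + (f0 - fc) * exp(-k * t)
Step 2: exp(-0.031 * 25) = 0.460704
Step 3: f = 0.7 + (12.5 - 0.7) * 0.460704
Step 4: f = 0.7 + 11.8 * 0.460704
Step 5: f = 6.14 cm/hr

6.14


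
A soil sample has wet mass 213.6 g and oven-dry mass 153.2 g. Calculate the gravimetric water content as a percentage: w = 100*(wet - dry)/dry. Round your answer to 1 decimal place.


Step 1: Water mass = wet - dry = 213.6 - 153.2 = 60.4 g
Step 2: w = 100 * water mass / dry mass
Step 3: w = 100 * 60.4 / 153.2 = 39.4%

39.4


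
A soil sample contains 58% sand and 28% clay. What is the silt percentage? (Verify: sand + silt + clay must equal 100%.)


Step 1: sand + silt + clay = 100%
Step 2: silt = 100 - sand - clay
Step 3: silt = 100 - 58 - 28
Step 4: silt = 14%

14


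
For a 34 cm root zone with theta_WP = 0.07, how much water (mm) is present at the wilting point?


Step 1: Water (mm) = theta_WP * depth * 10
Step 2: Water = 0.07 * 34 * 10
Step 3: Water = 23.8 mm

23.8


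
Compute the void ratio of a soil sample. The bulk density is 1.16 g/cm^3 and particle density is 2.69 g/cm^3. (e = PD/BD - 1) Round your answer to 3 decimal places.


Step 1: e = PD / BD - 1
Step 2: e = 2.69 / 1.16 - 1
Step 3: e = 2.31897 - 1
Step 4: e = 1.319

1.319


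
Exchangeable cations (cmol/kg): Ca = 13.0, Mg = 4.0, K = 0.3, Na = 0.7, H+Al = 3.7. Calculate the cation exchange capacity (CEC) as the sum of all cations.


Step 1: CEC = Ca + Mg + K + Na + (H+Al)
Step 2: CEC = 13.0 + 4.0 + 0.3 + 0.7 + 3.7
Step 3: CEC = 21.7 cmol/kg

21.7


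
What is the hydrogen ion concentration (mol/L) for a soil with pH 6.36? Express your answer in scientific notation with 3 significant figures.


Step 1: [H+] = 10^(-pH)
Step 2: [H+] = 10^(-6.36)
Step 3: [H+] = 4.37e-07 mol/L

4.37e-07


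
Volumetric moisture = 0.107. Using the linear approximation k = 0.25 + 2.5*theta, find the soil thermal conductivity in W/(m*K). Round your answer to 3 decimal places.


Step 1: k = 0.25 + 2.5 * theta
Step 2: k = 0.25 + 2.5 * 0.107
Step 3: k = 0.25 + 0.268
Step 4: k = 0.518 W/(m*K)

0.518


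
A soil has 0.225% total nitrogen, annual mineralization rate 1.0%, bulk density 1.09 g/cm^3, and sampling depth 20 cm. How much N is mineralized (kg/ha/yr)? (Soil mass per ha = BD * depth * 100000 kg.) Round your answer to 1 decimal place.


Step 1: Soil mass per ha = BD * depth * 100000 = 1.09 * 20 * 100000 = 2180000 kg
Step 2: Total N pool = soil mass * N%/100 = 2180000 * 0.225/100 = 4905.0 kg/ha
Step 3: N mineralized = N pool * rate%/100 = 4905.0 * 1.0/100 = 49.1 kg/ha/yr

49.1


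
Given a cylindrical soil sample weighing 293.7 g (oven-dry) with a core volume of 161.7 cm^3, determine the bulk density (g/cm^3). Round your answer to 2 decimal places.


Step 1: Identify the formula: BD = dry mass / volume
Step 2: Substitute values: BD = 293.7 / 161.7
Step 3: BD = 1.82 g/cm^3

1.82


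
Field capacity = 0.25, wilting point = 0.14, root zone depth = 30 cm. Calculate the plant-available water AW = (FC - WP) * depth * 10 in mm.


Step 1: Available water = (FC - WP) * depth * 10
Step 2: AW = (0.25 - 0.14) * 30 * 10
Step 3: AW = 0.11 * 30 * 10
Step 4: AW = 33.0 mm

33.0


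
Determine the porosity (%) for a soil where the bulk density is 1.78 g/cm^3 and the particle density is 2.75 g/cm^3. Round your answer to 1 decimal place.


Step 1: Formula: n = 100 * (1 - BD / PD)
Step 2: n = 100 * (1 - 1.78 / 2.75)
Step 3: n = 100 * (1 - 0.64727)
Step 4: n = 35.3%

35.3


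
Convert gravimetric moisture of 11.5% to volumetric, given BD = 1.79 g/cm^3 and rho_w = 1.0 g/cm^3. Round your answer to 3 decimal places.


Step 1: theta = (w / 100) * BD / rho_w
Step 2: theta = (11.5 / 100) * 1.79 / 1.0
Step 3: theta = 0.115 * 1.79
Step 4: theta = 0.206

0.206


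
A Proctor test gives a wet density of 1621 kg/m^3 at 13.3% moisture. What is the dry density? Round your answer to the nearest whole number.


Step 1: Dry density = wet density / (1 + w/100)
Step 2: Dry density = 1621 / (1 + 13.3/100)
Step 3: Dry density = 1621 / 1.133
Step 4: Dry density = 1431 kg/m^3

1431


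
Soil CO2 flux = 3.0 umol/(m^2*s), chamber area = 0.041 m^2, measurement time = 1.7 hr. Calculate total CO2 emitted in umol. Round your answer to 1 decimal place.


Step 1: Convert time to seconds: 1.7 hr * 3600 = 6120.0 s
Step 2: Total = flux * area * time_s
Step 3: Total = 3.0 * 0.041 * 6120.0
Step 4: Total = 752.8 umol

752.8


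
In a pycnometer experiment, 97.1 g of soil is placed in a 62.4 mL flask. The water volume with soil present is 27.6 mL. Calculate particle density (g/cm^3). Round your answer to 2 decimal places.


Step 1: Volume of solids = flask volume - water volume with soil
Step 2: V_solids = 62.4 - 27.6 = 34.8 mL
Step 3: Particle density = mass / V_solids = 97.1 / 34.8 = 2.79 g/cm^3

2.79


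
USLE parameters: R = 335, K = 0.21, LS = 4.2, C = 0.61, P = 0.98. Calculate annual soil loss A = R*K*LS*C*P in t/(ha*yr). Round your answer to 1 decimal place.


Step 1: A = R * K * LS * C * P
Step 2: R * K = 335 * 0.21 = 70.35
Step 3: (R*K) * LS = 70.35 * 4.2 = 295.47
Step 4: * C * P = 295.47 * 0.61 * 0.98 = 176.6
Step 5: A = 176.6 t/(ha*yr)

176.6


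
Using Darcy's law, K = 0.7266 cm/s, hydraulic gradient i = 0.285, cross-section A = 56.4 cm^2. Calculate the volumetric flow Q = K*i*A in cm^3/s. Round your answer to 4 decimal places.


Step 1: Apply Darcy's law: Q = K * i * A
Step 2: Q = 0.7266 * 0.285 * 56.4
Step 3: Q = 11.6794 cm^3/s

11.6794


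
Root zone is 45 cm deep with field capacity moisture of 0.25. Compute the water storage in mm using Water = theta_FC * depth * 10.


Step 1: Water (mm) = theta_FC * depth (cm) * 10
Step 2: Water = 0.25 * 45 * 10
Step 3: Water = 112.5 mm

112.5


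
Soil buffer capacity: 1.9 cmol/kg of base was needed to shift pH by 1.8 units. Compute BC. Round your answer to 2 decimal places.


Step 1: BC = change in base / change in pH
Step 2: BC = 1.9 / 1.8
Step 3: BC = 1.06 cmol/(kg*pH unit)

1.06


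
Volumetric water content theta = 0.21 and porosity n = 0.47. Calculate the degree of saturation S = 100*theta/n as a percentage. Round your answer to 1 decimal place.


Step 1: S = 100 * theta_v / n
Step 2: S = 100 * 0.21 / 0.47
Step 3: S = 44.7%

44.7


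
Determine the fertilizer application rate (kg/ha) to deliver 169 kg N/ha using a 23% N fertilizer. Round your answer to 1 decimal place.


Step 1: Fertilizer rate = target N / (N content / 100)
Step 2: Rate = 169 / (23 / 100)
Step 3: Rate = 169 / 0.23
Step 4: Rate = 734.8 kg/ha

734.8


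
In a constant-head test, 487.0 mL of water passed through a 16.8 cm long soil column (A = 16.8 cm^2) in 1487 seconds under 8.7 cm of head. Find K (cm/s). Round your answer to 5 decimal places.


Step 1: K = Q * L / (A * t * h)
Step 2: Numerator = 487.0 * 16.8 = 8181.6
Step 3: Denominator = 16.8 * 1487 * 8.7 = 217339.92
Step 4: K = 8181.6 / 217339.92 = 0.03764 cm/s

0.03764


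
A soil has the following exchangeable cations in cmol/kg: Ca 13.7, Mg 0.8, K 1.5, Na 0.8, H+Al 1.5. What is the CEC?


Step 1: CEC = Ca + Mg + K + Na + (H+Al)
Step 2: CEC = 13.7 + 0.8 + 1.5 + 0.8 + 1.5
Step 3: CEC = 18.3 cmol/kg

18.3


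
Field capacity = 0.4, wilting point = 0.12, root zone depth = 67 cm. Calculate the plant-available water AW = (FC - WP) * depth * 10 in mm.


Step 1: Available water = (FC - WP) * depth * 10
Step 2: AW = (0.4 - 0.12) * 67 * 10
Step 3: AW = 0.28 * 67 * 10
Step 4: AW = 187.6 mm

187.6


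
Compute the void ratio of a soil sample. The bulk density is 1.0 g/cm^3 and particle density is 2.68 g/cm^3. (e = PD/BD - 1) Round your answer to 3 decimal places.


Step 1: e = PD / BD - 1
Step 2: e = 2.68 / 1.0 - 1
Step 3: e = 2.68 - 1
Step 4: e = 1.68

1.68


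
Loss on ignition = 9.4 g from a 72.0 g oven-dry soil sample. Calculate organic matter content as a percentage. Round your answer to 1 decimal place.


Step 1: OM% = 100 * LOI / sample mass
Step 2: OM = 100 * 9.4 / 72.0
Step 3: OM = 13.1%

13.1


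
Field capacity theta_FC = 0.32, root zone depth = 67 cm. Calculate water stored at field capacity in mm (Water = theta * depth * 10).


Step 1: Water (mm) = theta_FC * depth (cm) * 10
Step 2: Water = 0.32 * 67 * 10
Step 3: Water = 214.4 mm

214.4


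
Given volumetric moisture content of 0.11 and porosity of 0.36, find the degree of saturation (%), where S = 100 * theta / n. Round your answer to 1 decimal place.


Step 1: S = 100 * theta_v / n
Step 2: S = 100 * 0.11 / 0.36
Step 3: S = 30.6%

30.6


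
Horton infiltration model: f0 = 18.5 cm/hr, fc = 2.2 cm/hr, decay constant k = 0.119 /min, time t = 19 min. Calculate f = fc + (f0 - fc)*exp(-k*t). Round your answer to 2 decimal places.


Step 1: f = fc + (f0 - fc) * exp(-k * t)
Step 2: exp(-0.119 * 19) = 0.104246
Step 3: f = 2.2 + (18.5 - 2.2) * 0.104246
Step 4: f = 2.2 + 16.3 * 0.104246
Step 5: f = 3.9 cm/hr

3.9


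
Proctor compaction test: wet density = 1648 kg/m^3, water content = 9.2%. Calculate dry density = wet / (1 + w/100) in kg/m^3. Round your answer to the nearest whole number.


Step 1: Dry density = wet density / (1 + w/100)
Step 2: Dry density = 1648 / (1 + 9.2/100)
Step 3: Dry density = 1648 / 1.092
Step 4: Dry density = 1509 kg/m^3

1509


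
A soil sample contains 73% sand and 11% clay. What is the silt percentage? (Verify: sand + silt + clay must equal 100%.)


Step 1: sand + silt + clay = 100%
Step 2: silt = 100 - sand - clay
Step 3: silt = 100 - 73 - 11
Step 4: silt = 16%

16


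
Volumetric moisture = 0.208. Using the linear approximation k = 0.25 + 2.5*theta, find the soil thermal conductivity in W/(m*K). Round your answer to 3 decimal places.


Step 1: k = 0.25 + 2.5 * theta
Step 2: k = 0.25 + 2.5 * 0.208
Step 3: k = 0.25 + 0.52
Step 4: k = 0.77 W/(m*K)

0.77


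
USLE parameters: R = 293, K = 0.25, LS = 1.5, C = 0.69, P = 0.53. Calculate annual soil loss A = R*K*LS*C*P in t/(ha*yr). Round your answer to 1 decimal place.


Step 1: A = R * K * LS * C * P
Step 2: R * K = 293 * 0.25 = 73.25
Step 3: (R*K) * LS = 73.25 * 1.5 = 109.875
Step 4: * C * P = 109.875 * 0.69 * 0.53 = 40.2
Step 5: A = 40.2 t/(ha*yr)

40.2


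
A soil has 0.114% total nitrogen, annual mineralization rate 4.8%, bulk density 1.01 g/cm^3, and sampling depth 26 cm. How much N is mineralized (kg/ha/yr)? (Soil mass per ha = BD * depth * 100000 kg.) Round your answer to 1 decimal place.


Step 1: Soil mass per ha = BD * depth * 100000 = 1.01 * 26 * 100000 = 2626000 kg
Step 2: Total N pool = soil mass * N%/100 = 2626000 * 0.114/100 = 2993.64 kg/ha
Step 3: N mineralized = N pool * rate%/100 = 2993.64 * 4.8/100 = 143.7 kg/ha/yr

143.7


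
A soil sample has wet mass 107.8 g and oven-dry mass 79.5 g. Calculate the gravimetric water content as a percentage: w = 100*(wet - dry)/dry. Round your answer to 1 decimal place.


Step 1: Water mass = wet - dry = 107.8 - 79.5 = 28.3 g
Step 2: w = 100 * water mass / dry mass
Step 3: w = 100 * 28.3 / 79.5 = 35.6%

35.6
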